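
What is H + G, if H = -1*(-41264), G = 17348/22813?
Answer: 941372980/22813 ≈ 41265.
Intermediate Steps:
G = 17348/22813 (G = 17348*(1/22813) = 17348/22813 ≈ 0.76044)
H = 41264
H + G = 41264 + 17348/22813 = 941372980/22813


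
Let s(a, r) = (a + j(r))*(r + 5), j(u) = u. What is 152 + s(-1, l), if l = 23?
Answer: 768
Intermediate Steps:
s(a, r) = (5 + r)*(a + r) (s(a, r) = (a + r)*(r + 5) = (a + r)*(5 + r) = (5 + r)*(a + r))
152 + s(-1, l) = 152 + (23**2 + 5*(-1) + 5*23 - 1*23) = 152 + (529 - 5 + 115 - 23) = 152 + 616 = 768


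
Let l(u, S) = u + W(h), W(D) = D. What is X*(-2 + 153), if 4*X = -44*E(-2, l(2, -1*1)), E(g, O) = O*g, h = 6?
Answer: 26576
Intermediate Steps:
l(u, S) = 6 + u (l(u, S) = u + 6 = 6 + u)
X = 176 (X = (-44*(6 + 2)*(-2))/4 = (-352*(-2))/4 = (-44*(-16))/4 = (¼)*704 = 176)
X*(-2 + 153) = 176*(-2 + 153) = 176*151 = 26576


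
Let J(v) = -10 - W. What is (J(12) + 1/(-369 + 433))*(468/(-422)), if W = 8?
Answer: 134667/6752 ≈ 19.945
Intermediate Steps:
J(v) = -18 (J(v) = -10 - 1*8 = -10 - 8 = -18)
(J(12) + 1/(-369 + 433))*(468/(-422)) = (-18 + 1/(-369 + 433))*(468/(-422)) = (-18 + 1/64)*(468*(-1/422)) = (-18 + 1/64)*(-234/211) = -1151/64*(-234/211) = 134667/6752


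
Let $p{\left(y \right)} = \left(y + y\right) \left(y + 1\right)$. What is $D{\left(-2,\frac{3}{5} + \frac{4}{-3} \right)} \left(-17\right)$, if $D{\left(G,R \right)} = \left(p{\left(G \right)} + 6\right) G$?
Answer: $340$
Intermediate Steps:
$p{\left(y \right)} = 2 y \left(1 + y\right)$
$D{\left(G,R \right)} = G \left(6 + 2 G \left(1 + G\right)\right)$ ($D{\left(G,R \right)} = \left(2 G \left(1 + G\right) + 6\right) G = \left(6 + 2 G \left(1 + G\right)\right) G = G \left(6 + 2 G \left(1 + G\right)\right)$)
$D{\left(-2,\frac{3}{5} + \frac{4}{-3} \right)} \left(-17\right) = 2 \left(-2\right) \left(3 - 2 \left(1 - 2\right)\right) \left(-17\right) = 2 \left(-2\right) \left(3 - -2\right) \left(-17\right) = 2 \left(-2\right) \left(3 + 2\right) \left(-17\right) = 2 \left(-2\right) 5 \left(-17\right) = \left(-20\right) \left(-17\right) = 340$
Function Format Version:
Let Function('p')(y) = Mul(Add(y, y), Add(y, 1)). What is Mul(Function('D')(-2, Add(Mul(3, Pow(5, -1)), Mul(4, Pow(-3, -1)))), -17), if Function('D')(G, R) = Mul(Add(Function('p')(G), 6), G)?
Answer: 340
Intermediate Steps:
Function('p')(y) = Mul(2, y, Add(1, y)) (Function('p')(y) = Mul(Mul(2, y), Add(1, y)) = Mul(2, y, Add(1, y)))
Function('D')(G, R) = Mul(G, Add(6, Mul(2, G, Add(1, G)))) (Function('D')(G, R) = Mul(Add(Mul(2, G, Add(1, G)), 6), G) = Mul(Add(6, Mul(2, G, Add(1, G))), G) = Mul(G, Add(6, Mul(2, G, Add(1, G)))))
Mul(Function('D')(-2, Add(Mul(3, Pow(5, -1)), Mul(4, Pow(-3, -1)))), -17) = Mul(Mul(2, -2, Add(3, Mul(-2, Add(1, -2)))), -17) = Mul(Mul(2, -2, Add(3, Mul(-2, -1))), -17) = Mul(Mul(2, -2, Add(3, 2)), -17) = Mul(Mul(2, -2, 5), -17) = Mul(-20, -17) = 340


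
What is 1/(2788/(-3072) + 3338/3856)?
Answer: -185088/7753 ≈ -23.873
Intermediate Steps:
1/(2788/(-3072) + 3338/3856) = 1/(2788*(-1/3072) + 3338*(1/3856)) = 1/(-697/768 + 1669/1928) = 1/(-7753/185088) = -185088/7753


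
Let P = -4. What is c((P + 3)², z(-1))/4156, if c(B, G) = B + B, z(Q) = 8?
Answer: 1/2078 ≈ 0.00048123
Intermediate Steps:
c(B, G) = 2*B
c((P + 3)², z(-1))/4156 = (2*(-4 + 3)²)/4156 = (2*(-1)²)*(1/4156) = (2*1)*(1/4156) = 2*(1/4156) = 1/2078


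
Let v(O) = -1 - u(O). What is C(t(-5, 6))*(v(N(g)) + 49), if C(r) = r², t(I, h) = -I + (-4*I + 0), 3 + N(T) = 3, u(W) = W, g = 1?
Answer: 30000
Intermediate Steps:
N(T) = 0 (N(T) = -3 + 3 = 0)
t(I, h) = -5*I (t(I, h) = -I - 4*I = -5*I)
v(O) = -1 - O
C(t(-5, 6))*(v(N(g)) + 49) = (-5*(-5))²*((-1 - 1*0) + 49) = 25²*((-1 + 0) + 49) = 625*(-1 + 49) = 625*48 = 30000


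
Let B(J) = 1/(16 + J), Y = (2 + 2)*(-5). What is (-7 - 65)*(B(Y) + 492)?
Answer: -35406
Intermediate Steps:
Y = -20 (Y = 4*(-5) = -20)
(-7 - 65)*(B(Y) + 492) = (-7 - 65)*(1/(16 - 20) + 492) = -72*(1/(-4) + 492) = -72*(-¼ + 492) = -72*1967/4 = -35406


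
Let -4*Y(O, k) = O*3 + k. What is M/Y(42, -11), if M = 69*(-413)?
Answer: 4956/5 ≈ 991.20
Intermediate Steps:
M = -28497
Y(O, k) = -3*O/4 - k/4 (Y(O, k) = -(O*3 + k)/4 = -(3*O + k)/4 = -(k + 3*O)/4 = -3*O/4 - k/4)
M/Y(42, -11) = -28497/(-¾*42 - ¼*(-11)) = -28497/(-63/2 + 11/4) = -28497/(-115/4) = -28497*(-4/115) = 4956/5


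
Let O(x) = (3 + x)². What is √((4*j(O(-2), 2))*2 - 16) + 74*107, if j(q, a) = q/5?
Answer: 7918 + 6*I*√10/5 ≈ 7918.0 + 3.7947*I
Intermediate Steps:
j(q, a) = q/5 (j(q, a) = q*(⅕) = q/5)
√((4*j(O(-2), 2))*2 - 16) + 74*107 = √((4*((3 - 2)²/5))*2 - 16) + 74*107 = √((4*((⅕)*1²))*2 - 16) + 7918 = √((4*((⅕)*1))*2 - 16) + 7918 = √((4*(⅕))*2 - 16) + 7918 = √((⅘)*2 - 16) + 7918 = √(8/5 - 16) + 7918 = √(-72/5) + 7918 = 6*I*√10/5 + 7918 = 7918 + 6*I*√10/5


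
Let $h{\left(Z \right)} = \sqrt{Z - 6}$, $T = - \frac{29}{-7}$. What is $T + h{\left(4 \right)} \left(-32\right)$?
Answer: $\frac{29}{7} - 32 i \sqrt{2} \approx 4.1429 - 45.255 i$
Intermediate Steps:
$T = \frac{29}{7}$ ($T = \left(-29\right) \left(- \frac{1}{7}\right) = \frac{29}{7} \approx 4.1429$)
$h{\left(Z \right)} = \sqrt{-6 + Z}$
$T + h{\left(4 \right)} \left(-32\right) = \frac{29}{7} + \sqrt{-6 + 4} \left(-32\right) = \frac{29}{7} + \sqrt{-2} \left(-32\right) = \frac{29}{7} + i \sqrt{2} \left(-32\right) = \frac{29}{7} - 32 i \sqrt{2}$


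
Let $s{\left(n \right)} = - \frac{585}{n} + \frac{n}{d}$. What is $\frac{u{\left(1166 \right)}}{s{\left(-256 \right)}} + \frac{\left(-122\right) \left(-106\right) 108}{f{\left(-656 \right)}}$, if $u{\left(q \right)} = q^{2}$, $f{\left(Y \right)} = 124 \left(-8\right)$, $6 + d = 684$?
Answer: $\frac{7300787126871}{10263914} \approx 7.1131 \cdot 10^{5}$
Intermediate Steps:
$d = 678$ ($d = -6 + 684 = 678$)
$f{\left(Y \right)} = -992$
$s{\left(n \right)} = - \frac{585}{n} + \frac{n}{678}$
$\frac{u{\left(1166 \right)}}{s{\left(-256 \right)}} + \frac{\left(-122\right) \left(-106\right) 108}{f{\left(-656 \right)}} = \frac{1166^{2}}{- \frac{585}{-256} + \frac{1}{678} \left(-256\right)} + \frac{\left(-122\right) \left(-106\right) 108}{-992} = \frac{1359556}{\left(-585\right) \left(- \frac{1}{256}\right) - \frac{128}{339}} + 12932 \cdot 108 \left(- \frac{1}{992}\right) = \frac{1359556}{\frac{585}{256} - \frac{128}{339}} + 1396656 \left(- \frac{1}{992}\right) = \frac{1359556}{\frac{165547}{86784}} - \frac{87291}{62} = 1359556 \cdot \frac{86784}{165547} - \frac{87291}{62} = \frac{117987707904}{165547} - \frac{87291}{62} = \frac{7300787126871}{10263914}$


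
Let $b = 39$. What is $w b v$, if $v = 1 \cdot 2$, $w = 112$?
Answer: $8736$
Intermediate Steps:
$v = 2$
$w b v = 112 \cdot 39 \cdot 2 = 4368 \cdot 2 = 8736$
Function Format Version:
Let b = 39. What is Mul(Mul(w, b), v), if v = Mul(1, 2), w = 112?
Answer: 8736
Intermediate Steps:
v = 2
Mul(Mul(w, b), v) = Mul(Mul(112, 39), 2) = Mul(4368, 2) = 8736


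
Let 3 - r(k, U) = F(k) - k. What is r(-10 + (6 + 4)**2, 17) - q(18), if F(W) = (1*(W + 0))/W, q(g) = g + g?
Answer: 56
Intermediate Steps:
q(g) = 2*g
F(W) = 1 (F(W) = (1*W)/W = W/W = 1)
r(k, U) = 2 + k (r(k, U) = 3 - (1 - k) = 3 + (-1 + k) = 2 + k)
r(-10 + (6 + 4)**2, 17) - q(18) = (2 + (-10 + (6 + 4)**2)) - 2*18 = (2 + (-10 + 10**2)) - 1*36 = (2 + (-10 + 100)) - 36 = (2 + 90) - 36 = 92 - 36 = 56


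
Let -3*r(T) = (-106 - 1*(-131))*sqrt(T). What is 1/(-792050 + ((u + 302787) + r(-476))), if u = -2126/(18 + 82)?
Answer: -11008895850/5386480203134321 + 375000*I*sqrt(119)/5386480203134321 ≈ -2.0438e-6 + 7.5945e-10*I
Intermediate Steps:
r(T) = -25*sqrt(T)/3 (r(T) = -(-106 - 1*(-131))*sqrt(T)/3 = -(-106 + 131)*sqrt(T)/3 = -25*sqrt(T)/3)
u = -1063/50 (u = -2126/100 = -2126*1/100 = -1063/50 ≈ -21.260)
1/(-792050 + ((u + 302787) + r(-476))) = 1/(-792050 + ((-1063/50 + 302787) - 50*I*sqrt(119)/3)) = 1/(-792050 + (15138287/50 - 50*I*sqrt(119)/3)) = 1/(-24464213/50 - 50*I*sqrt(119)/3)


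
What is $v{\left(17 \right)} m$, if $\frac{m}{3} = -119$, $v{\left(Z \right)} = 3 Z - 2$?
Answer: $-17493$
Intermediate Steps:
$v{\left(Z \right)} = -2 + 3 Z$
$m = -357$ ($m = 3 \left(-119\right) = -357$)
$v{\left(17 \right)} m = \left(-2 + 3 \cdot 17\right) \left(-357\right) = \left(-2 + 51\right) \left(-357\right) = 49 \left(-357\right) = -17493$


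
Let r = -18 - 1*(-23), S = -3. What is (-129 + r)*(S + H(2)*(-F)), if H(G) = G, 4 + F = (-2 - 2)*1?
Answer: -1612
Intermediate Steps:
F = -8 (F = -4 + (-2 - 2)*1 = -4 - 4*1 = -4 - 4 = -8)
r = 5 (r = -18 + 23 = 5)
(-129 + r)*(S + H(2)*(-F)) = (-129 + 5)*(-3 + 2*(-1*(-8))) = -124*(-3 + 2*8) = -124*(-3 + 16) = -124*13 = -1612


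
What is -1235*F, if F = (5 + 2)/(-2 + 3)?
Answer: -8645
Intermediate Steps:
F = 7 (F = 7/1 = 7*1 = 7)
-1235*F = -1235*7 = -8645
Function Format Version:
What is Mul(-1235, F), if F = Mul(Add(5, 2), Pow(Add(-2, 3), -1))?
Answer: -8645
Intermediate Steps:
F = 7 (F = Mul(7, Pow(1, -1)) = Mul(7, 1) = 7)
Mul(-1235, F) = Mul(-1235, 7) = -8645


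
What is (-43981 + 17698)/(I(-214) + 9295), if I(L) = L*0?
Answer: -26283/9295 ≈ -2.8276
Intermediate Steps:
I(L) = 0
(-43981 + 17698)/(I(-214) + 9295) = (-43981 + 17698)/(0 + 9295) = -26283/9295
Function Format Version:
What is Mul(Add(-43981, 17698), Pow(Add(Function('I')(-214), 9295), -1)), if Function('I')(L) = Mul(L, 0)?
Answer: Rational(-26283, 9295) ≈ -2.8276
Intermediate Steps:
Function('I')(L) = 0
Mul(Add(-43981, 17698), Pow(Add(Function('I')(-214), 9295), -1)) = Mul(Add(-43981, 17698), Pow(Add(0, 9295), -1)) = Mul(-26283, Pow(9295, -1)) = Mul(-26283, Rational(1, 9295)) = Rational(-26283, 9295)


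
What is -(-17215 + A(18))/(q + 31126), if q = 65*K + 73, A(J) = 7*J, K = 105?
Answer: 17089/38024 ≈ 0.44943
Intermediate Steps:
q = 6898 (q = 65*105 + 73 = 6825 + 73 = 6898)
-(-17215 + A(18))/(q + 31126) = -(-17215 + 7*18)/(6898 + 31126) = -(-17215 + 126)/38024 = -(-17089)/38024 = -1*(-17089/38024) = 17089/38024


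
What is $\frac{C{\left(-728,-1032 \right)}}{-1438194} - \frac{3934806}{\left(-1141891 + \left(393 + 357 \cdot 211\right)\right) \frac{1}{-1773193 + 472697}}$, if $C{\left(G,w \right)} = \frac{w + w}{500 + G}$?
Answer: $- \frac{69915492873347365874}{14566926984153} \approx -4.7996 \cdot 10^{6}$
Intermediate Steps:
$C{\left(G,w \right)} = \frac{2 w}{500 + G}$
$\frac{C{\left(-728,-1032 \right)}}{-1438194} - \frac{3934806}{\left(-1141891 + \left(393 + 357 \cdot 211\right)\right) \frac{1}{-1773193 + 472697}} = \frac{2 \left(-1032\right) \frac{1}{500 - 728}}{-1438194} - \frac{3934806}{\left(-1141891 + \left(393 + 357 \cdot 211\right)\right) \frac{1}{-1773193 + 472697}} = 2 \left(-1032\right) \frac{1}{-228} \left(- \frac{1}{1438194}\right) - \frac{3934806}{\left(-1141891 + \left(393 + 75327\right)\right) \frac{1}{-1300496}} = 2 \left(-1032\right) \left(- \frac{1}{228}\right) \left(- \frac{1}{1438194}\right) - \frac{3934806}{\left(-1141891 + 75720\right) \left(- \frac{1}{1300496}\right)} = \frac{172}{19} \left(- \frac{1}{1438194}\right) - \frac{3934806}{\left(-1066171\right) \left(- \frac{1}{1300496}\right)} = - \frac{86}{13662843} - \frac{3934806}{\frac{1066171}{1300496}} = - \frac{86}{13662843} - \frac{5117199463776}{1066171} = - \frac{69915492873347365874}{14566926984153}$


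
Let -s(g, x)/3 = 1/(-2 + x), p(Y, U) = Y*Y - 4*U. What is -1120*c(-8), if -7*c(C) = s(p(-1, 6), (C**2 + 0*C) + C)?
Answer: -80/9 ≈ -8.8889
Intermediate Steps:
p(Y, U) = Y**2 - 4*U
s(g, x) = -3/(-2 + x)
c(C) = 3/(7*(-2 + C + C**2)) (c(C) = -(-3)/(7*(-2 + ((C**2 + 0*C) + C))) = -(-3)/(7*(-2 + ((C**2 + 0) + C))) = -(-3)/(7*(-2 + (C**2 + C))) = -(-3)/(7*(-2 + (C + C**2))) = -(-3)/(7*(-2 + C + C**2)) = 3/(7*(-2 + C + C**2)))
-1120*c(-8) = -480/(-2 - 8*(1 - 8)) = -480/(-2 - 8*(-7)) = -480/(-2 + 56) = -480/54 = -1120*1/126 = -80/9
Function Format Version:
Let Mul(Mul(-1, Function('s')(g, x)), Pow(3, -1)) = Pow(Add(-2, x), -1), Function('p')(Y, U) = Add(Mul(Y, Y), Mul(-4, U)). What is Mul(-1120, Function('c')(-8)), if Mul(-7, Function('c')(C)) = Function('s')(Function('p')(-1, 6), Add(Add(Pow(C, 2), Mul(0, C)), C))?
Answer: Rational(-80, 9) ≈ -8.8889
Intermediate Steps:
Function('p')(Y, U) = Add(Pow(Y, 2), Mul(-4, U))
Function('s')(g, x) = Mul(-3, Pow(Add(-2, x), -1))
Function('c')(C) = Mul(Rational(3, 7), Pow(Add(-2, C, Pow(C, 2)), -1)) (Function('c')(C) = Mul(Rational(-1, 7), Mul(-3, Pow(Add(-2, Add(Add(Pow(C, 2), Mul(0, C)), C)), -1))) = Mul(Rational(-1, 7), Mul(-3, Pow(Add(-2, Add(Add(Pow(C, 2), 0), C)), -1))) = Mul(Rational(-1, 7), Mul(-3, Pow(Add(-2, Add(Pow(C, 2), C)), -1))) = Mul(Rational(-1, 7), Mul(-3, Pow(Add(-2, Add(C, Pow(C, 2))), -1))) = Mul(Rational(-1, 7), Mul(-3, Pow(Add(-2, C, Pow(C, 2)), -1))) = Mul(Rational(3, 7), Pow(Add(-2, C, Pow(C, 2)), -1)))
Mul(-1120, Function('c')(-8)) = Mul(-1120, Mul(Rational(3, 7), Pow(Add(-2, Mul(-8, Add(1, -8))), -1))) = Mul(-1120, Mul(Rational(3, 7), Pow(Add(-2, Mul(-8, -7)), -1))) = Mul(-1120, Mul(Rational(3, 7), Pow(Add(-2, 56), -1))) = Mul(-1120, Mul(Rational(3, 7), Pow(54, -1))) = Mul(-1120, Mul(Rational(3, 7), Rational(1, 54))) = Mul(-1120, Rational(1, 126)) = Rational(-80, 9)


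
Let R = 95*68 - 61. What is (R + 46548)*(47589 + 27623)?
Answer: 3982249764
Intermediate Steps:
R = 6399 (R = 6460 - 61 = 6399)
(R + 46548)*(47589 + 27623) = (6399 + 46548)*(47589 + 27623) = 52947*75212 = 3982249764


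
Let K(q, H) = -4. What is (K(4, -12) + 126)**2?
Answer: 14884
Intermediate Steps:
(K(4, -12) + 126)**2 = (-4 + 126)**2 = 122**2 = 14884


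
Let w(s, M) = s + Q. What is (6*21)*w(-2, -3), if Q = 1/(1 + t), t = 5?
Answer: -231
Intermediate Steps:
Q = 1/6 (Q = 1/(1 + 5) = 1/6 ≈ 0.16667)
w(s, M) = 1/6 + s (w(s, M) = s + 1/6 = 1/6 + s)
(6*21)*w(-2, -3) = (6*21)*(1/6 - 2) = 126*(-11/6) = -231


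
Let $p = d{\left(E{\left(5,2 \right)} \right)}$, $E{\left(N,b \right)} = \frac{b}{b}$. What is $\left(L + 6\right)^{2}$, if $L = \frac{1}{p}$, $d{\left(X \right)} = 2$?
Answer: $\frac{169}{4} \approx 42.25$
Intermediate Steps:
$E{\left(N,b \right)} = 1$
$p = 2$
$L = \frac{1}{2} \approx 0.5$
$\left(L + 6\right)^{2} = \left(\frac{1}{2} + 6\right)^{2} = \left(\frac{13}{2}\right)^{2} = \frac{169}{4}$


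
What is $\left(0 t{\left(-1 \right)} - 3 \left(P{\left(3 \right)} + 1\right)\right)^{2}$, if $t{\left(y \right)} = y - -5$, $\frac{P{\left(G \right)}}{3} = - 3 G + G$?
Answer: $2601$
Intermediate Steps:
$P{\left(G \right)} = - 6 G$ ($P{\left(G \right)} = 3 \left(- 3 G + G\right) = 3 \left(- 2 G\right) = - 6 G$)
$t{\left(y \right)} = 5 + y$ ($t{\left(y \right)} = y + 5 = 5 + y$)
$\left(0 t{\left(-1 \right)} - 3 \left(P{\left(3 \right)} + 1\right)\right)^{2} = \left(0 \left(5 - 1\right) - 3 \left(\left(-6\right) 3 + 1\right)\right)^{2} = \left(0 \cdot 4 - 3 \left(-18 + 1\right)\right)^{2} = \left(0 - -51\right)^{2} = \left(0 + 51\right)^{2} = 51^{2} = 2601$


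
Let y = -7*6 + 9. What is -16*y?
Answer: 528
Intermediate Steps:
y = -33 (y = -42 + 9 = -33)
-16*y = -16*(-33) = 528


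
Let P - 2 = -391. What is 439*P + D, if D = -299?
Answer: -171070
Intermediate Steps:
P = -389 (P = 2 - 391 = -389)
439*P + D = 439*(-389) - 299 = -170771 - 299 = -171070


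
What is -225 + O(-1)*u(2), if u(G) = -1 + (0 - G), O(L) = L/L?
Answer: -228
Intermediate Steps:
O(L) = 1
u(G) = -1 - G
-225 + O(-1)*u(2) = -225 + 1*(-1 - 1*2) = -225 + 1*(-1 - 2) = -225 + 1*(-3) = -225 - 3 = -228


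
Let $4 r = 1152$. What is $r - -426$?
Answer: $714$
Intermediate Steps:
$r = 288$ ($r = \frac{1}{4} \cdot 1152 = 288$)
$r - -426 = 288 - -426 = 288 + 426 = 714$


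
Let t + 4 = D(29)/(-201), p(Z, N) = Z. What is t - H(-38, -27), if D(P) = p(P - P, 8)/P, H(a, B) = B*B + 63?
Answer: -796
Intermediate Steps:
H(a, B) = 63 + B² (H(a, B) = B² + 63 = 63 + B²)
D(P) = 0 (D(P) = (P - P)/P = 0/P = 0)
t = -4 (t = -4 + 0/(-201) = -4 + 0*(-1/201) = -4 + 0 = -4)
t - H(-38, -27) = -4 - (63 + (-27)²) = -4 - (63 + 729) = -4 - 1*792 = -4 - 792 = -796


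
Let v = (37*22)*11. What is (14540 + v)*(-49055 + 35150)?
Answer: -326684070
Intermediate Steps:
v = 8954 (v = 814*11 = 8954)
(14540 + v)*(-49055 + 35150) = (14540 + 8954)*(-49055 + 35150) = 23494*(-13905) = -326684070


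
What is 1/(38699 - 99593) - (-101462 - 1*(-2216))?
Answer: 6043485923/60894 ≈ 99246.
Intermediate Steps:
1/(38699 - 99593) - (-101462 - 1*(-2216)) = 1/(-60894) - (-101462 + 2216) = -1/60894 - 1*(-99246) = -1/60894 + 99246 = 6043485923/60894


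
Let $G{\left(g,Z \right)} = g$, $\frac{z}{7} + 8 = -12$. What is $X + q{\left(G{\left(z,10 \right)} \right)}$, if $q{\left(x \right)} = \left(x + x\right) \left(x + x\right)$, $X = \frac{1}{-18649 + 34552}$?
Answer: $\frac{1246795201}{15903} \approx 78400.0$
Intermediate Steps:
$z = -140$ ($z = -56 + 7 \left(-12\right) = -56 - 84 = -140$)
$X = \frac{1}{15903} \approx 6.2881 \cdot 10^{-5}$
$q{\left(x \right)} = 4 x^{2}$ ($q{\left(x \right)} = 2 x 2 x = 4 x^{2}$)
$X + q{\left(G{\left(z,10 \right)} \right)} = \frac{1}{15903} + 4 \left(-140\right)^{2} = \frac{1}{15903} + 4 \cdot 19600 = \frac{1}{15903} + 78400 = \frac{1246795201}{15903}$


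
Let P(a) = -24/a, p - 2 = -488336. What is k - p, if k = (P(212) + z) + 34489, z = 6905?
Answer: 28075578/53 ≈ 5.2973e+5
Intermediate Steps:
p = -488334 (p = 2 - 488336 = -488334)
k = 2193876/53 (k = (-24/212 + 6905) + 34489 = (-24*1/212 + 6905) + 34489 = (-6/53 + 6905) + 34489 = 365959/53 + 34489 = 2193876/53 ≈ 41394.)
k - p = 2193876/53 - 1*(-488334) = 2193876/53 + 488334 = 28075578/53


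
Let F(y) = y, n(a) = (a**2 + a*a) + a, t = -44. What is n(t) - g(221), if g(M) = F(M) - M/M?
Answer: 3608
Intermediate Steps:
n(a) = a + 2*a**2 (n(a) = (a**2 + a**2) + a = 2*a**2 + a = a + 2*a**2)
g(M) = -1 + M (g(M) = M - M/M = M - 1*1 = M - 1 = -1 + M)
n(t) - g(221) = -44*(1 + 2*(-44)) - (-1 + 221) = -44*(1 - 88) - 1*220 = -44*(-87) - 220 = 3828 - 220 = 3608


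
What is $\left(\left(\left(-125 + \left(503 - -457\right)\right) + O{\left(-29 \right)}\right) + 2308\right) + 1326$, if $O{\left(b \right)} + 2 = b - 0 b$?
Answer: $4438$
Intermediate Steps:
$O{\left(b \right)} = -2 + b$ ($O{\left(b \right)} = -2 + \left(b - 0 b\right) = -2 + \left(b - 0\right) = -2 + \left(b + 0\right) = -2 + b$)
$\left(\left(\left(-125 + \left(503 - -457\right)\right) + O{\left(-29 \right)}\right) + 2308\right) + 1326 = \left(\left(\left(-125 + \left(503 - -457\right)\right) - 31\right) + 2308\right) + 1326 = \left(\left(\left(-125 + \left(503 + 457\right)\right) - 31\right) + 2308\right) + 1326 = \left(\left(\left(-125 + 960\right) - 31\right) + 2308\right) + 1326 = \left(\left(835 - 31\right) + 2308\right) + 1326 = \left(804 + 2308\right) + 1326 = 3112 + 1326 = 4438$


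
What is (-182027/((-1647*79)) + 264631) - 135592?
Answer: 16789833434/130113 ≈ 1.2904e+5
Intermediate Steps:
(-182027/((-1647*79)) + 264631) - 135592 = (-182027/(-130113) + 264631) - 135592 = (-182027*(-1/130113) + 264631) - 135592 = (182027/130113 + 264631) - 135592 = 34432115330/130113 - 135592 = 16789833434/130113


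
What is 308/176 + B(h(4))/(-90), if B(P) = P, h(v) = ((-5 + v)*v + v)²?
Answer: 7/4 ≈ 1.7500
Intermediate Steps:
h(v) = (v + v*(-5 + v))² (h(v) = (v*(-5 + v) + v)² = (v + v*(-5 + v))²)
308/176 + B(h(4))/(-90) = 308/176 + (4²*(-4 + 4)²)/(-90) = 308*(1/176) + (16*0²)*(-1/90) = 7/4 + (16*0)*(-1/90) = 7/4 + 0*(-1/90) = 7/4 + 0 = 7/4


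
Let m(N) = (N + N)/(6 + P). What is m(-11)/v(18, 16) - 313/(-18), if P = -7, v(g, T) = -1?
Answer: -83/18 ≈ -4.6111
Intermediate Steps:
m(N) = -2*N (m(N) = (N + N)/(6 - 7) = (2*N)/(-1) = (2*N)*(-1) = -2*N)
m(-11)/v(18, 16) - 313/(-18) = -2*(-11)/(-1) - 313/(-18) = 22*(-1) - 313*(-1/18) = -22 + 313/18 = -83/18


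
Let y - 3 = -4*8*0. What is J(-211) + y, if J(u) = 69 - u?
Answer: 283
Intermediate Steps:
y = 3 (y = 3 - 4*8*0 = 3 - 32*0 = 3 + 0 = 3)
J(-211) + y = (69 - 1*(-211)) + 3 = (69 + 211) + 3 = 280 + 3 = 283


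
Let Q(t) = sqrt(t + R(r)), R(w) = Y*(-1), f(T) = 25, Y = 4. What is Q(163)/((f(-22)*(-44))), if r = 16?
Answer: -sqrt(159)/1100 ≈ -0.011463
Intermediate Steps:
R(w) = -4 (R(w) = 4*(-1) = -4)
Q(t) = sqrt(-4 + t) (Q(t) = sqrt(t - 4) = sqrt(-4 + t))
Q(163)/((f(-22)*(-44))) = sqrt(-4 + 163)/((25*(-44))) = sqrt(159)/(-1100) = sqrt(159)*(-1/1100) = -sqrt(159)/1100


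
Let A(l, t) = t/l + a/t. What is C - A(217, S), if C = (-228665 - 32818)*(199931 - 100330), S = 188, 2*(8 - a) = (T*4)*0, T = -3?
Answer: -265622432527587/10199 ≈ -2.6044e+10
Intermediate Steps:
a = 8 (a = 8 - (-3*4)*0/2 = 8 - (-6)*0 = 8 - 1/2*0 = 8 + 0 = 8)
C = -26043968283 (C = -261483*99601 = -26043968283)
A(l, t) = 8/t + t/l (A(l, t) = t/l + 8/t = 8/t + t/l)
C - A(217, S) = -26043968283 - (8/188 + 188/217) = -26043968283 - (8*(1/188) + 188*(1/217)) = -26043968283 - (2/47 + 188/217) = -26043968283 - 1*9270/10199 = -26043968283 - 9270/10199 = -265622432527587/10199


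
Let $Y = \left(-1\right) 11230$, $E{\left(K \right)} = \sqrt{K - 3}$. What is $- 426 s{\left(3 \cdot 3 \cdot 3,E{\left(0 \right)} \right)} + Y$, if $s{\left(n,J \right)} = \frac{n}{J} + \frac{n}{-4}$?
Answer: $- \frac{16709}{2} + 3834 i \sqrt{3} \approx -8354.5 + 6640.7 i$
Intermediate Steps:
$E{\left(K \right)} = \sqrt{-3 + K}$
$s{\left(n,J \right)} = - \frac{n}{4} + \frac{n}{J}$ ($s{\left(n,J \right)} = \frac{n}{J} + n \left(- \frac{1}{4}\right) = \frac{n}{J} - \frac{n}{4} = - \frac{n}{4} + \frac{n}{J}$)
$Y = -11230$
$- 426 s{\left(3 \cdot 3 \cdot 3,E{\left(0 \right)} \right)} + Y = - 426 \left(- \frac{3 \cdot 3 \cdot 3}{4} + \frac{3 \cdot 3 \cdot 3}{\sqrt{-3 + 0}}\right) - 11230 = - 426 \left(- \frac{9 \cdot 3}{4} + \frac{9 \cdot 3}{\sqrt{-3}}\right) - 11230 = - 426 \left(\left(- \frac{1}{4}\right) 27 + \frac{27}{i \sqrt{3}}\right) - 11230 = - 426 \left(- \frac{27}{4} + 27 \left(- \frac{i \sqrt{3}}{3}\right)\right) - 11230 = - 426 \left(- \frac{27}{4} - 9 i \sqrt{3}\right) - 11230 = \left(\frac{5751}{2} + 3834 i \sqrt{3}\right) - 11230 = - \frac{16709}{2} + 3834 i \sqrt{3}$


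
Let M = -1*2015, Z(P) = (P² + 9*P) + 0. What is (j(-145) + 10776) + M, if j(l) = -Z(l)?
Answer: -10959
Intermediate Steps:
Z(P) = P² + 9*P
M = -2015
j(l) = -l*(9 + l)
(j(-145) + 10776) + M = (-1*(-145)*(9 - 145) + 10776) - 2015 = (-1*(-145)*(-136) + 10776) - 2015 = (-19720 + 10776) - 2015 = -8944 - 2015 = -10959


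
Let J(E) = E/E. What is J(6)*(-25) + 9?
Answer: -16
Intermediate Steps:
J(E) = 1
J(6)*(-25) + 9 = 1*(-25) + 9 = -25 + 9 = -16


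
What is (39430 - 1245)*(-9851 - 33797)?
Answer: -1666698880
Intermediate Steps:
(39430 - 1245)*(-9851 - 33797) = 38185*(-43648) = -1666698880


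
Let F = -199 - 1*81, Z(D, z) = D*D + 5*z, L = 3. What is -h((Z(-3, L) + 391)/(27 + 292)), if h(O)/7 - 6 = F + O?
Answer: 608937/319 ≈ 1908.9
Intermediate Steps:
Z(D, z) = D² + 5*z
F = -280 (F = -199 - 81 = -280)
h(O) = -1918 + 7*O (h(O) = 42 + 7*(-280 + O) = 42 + (-1960 + 7*O) = -1918 + 7*O)
-h((Z(-3, L) + 391)/(27 + 292)) = -(-1918 + 7*((((-3)² + 5*3) + 391)/(27 + 292))) = -(-1918 + 7*(((9 + 15) + 391)/319)) = -(-1918 + 7*((24 + 391)*(1/319))) = -(-1918 + 7*(415*(1/319))) = -(-1918 + 7*(415/319)) = -(-1918 + 2905/319) = -1*(-608937/319) = 608937/319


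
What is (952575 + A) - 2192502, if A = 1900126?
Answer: 660199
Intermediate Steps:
(952575 + A) - 2192502 = (952575 + 1900126) - 2192502 = 2852701 - 2192502 = 660199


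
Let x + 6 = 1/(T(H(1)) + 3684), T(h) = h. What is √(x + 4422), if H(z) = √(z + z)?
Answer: √(16268545 + 4416*√2)/√(3684 + √2) ≈ 66.453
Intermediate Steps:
H(z) = √2*√z (H(z) = √(2*z) = √2*√z)
x = -6 + 1/(3684 + √2) (x = -6 + 1/(√2*√1 + 3684) = -6 + 1/(√2*1 + 3684) = -6 + 1/(√2 + 3684) = -6 + 1/(3684 + √2) ≈ -5.9997)
√(x + 4422) = √((-40713720/6785927 - √2/13571854) + 4422) = √(29966655474/6785927 - √2/13571854)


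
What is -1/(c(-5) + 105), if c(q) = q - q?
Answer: -1/105 ≈ -0.0095238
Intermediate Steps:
c(q) = 0
-1/(c(-5) + 105) = -1/(0 + 105) = -1/105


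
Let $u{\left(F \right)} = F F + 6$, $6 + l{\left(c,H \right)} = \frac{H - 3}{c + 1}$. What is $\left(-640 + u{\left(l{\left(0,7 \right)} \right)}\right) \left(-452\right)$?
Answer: $284760$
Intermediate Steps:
$l{\left(c,H \right)} = -6 + \frac{-3 + H}{1 + c}$ ($l{\left(c,H \right)} = -6 + \frac{H - 3}{c + 1} = -6 + \frac{-3 + H}{1 + c}$)
$u{\left(F \right)} = 6 + F^{2}$ ($u{\left(F \right)} = F^{2} + 6 = 6 + F^{2}$)
$\left(-640 + u{\left(l{\left(0,7 \right)} \right)}\right) \left(-452\right) = \left(-640 + \left(6 + \left(\frac{-9 + 7 - 0}{1 + 0}\right)^{2}\right)\right) \left(-452\right) = \left(-640 + \left(6 + \left(\frac{-9 + 7 + 0}{1}\right)^{2}\right)\right) \left(-452\right) = \left(-640 + \left(6 + \left(1 \left(-2\right)\right)^{2}\right)\right) \left(-452\right) = \left(-640 + \left(6 + \left(-2\right)^{2}\right)\right) \left(-452\right) = \left(-640 + \left(6 + 4\right)\right) \left(-452\right) = \left(-640 + 10\right) \left(-452\right) = \left(-630\right) \left(-452\right) = 284760$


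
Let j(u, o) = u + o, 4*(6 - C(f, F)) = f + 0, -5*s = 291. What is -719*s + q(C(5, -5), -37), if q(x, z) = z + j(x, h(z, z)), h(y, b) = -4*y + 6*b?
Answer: 834791/20 ≈ 41740.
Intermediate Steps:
s = -291/5 (s = -1/5*291 = -291/5 ≈ -58.200)
C(f, F) = 6 - f/4 (C(f, F) = 6 - (f + 0)/4 = 6 - f/4)
j(u, o) = o + u
q(x, z) = x + 3*z (q(x, z) = z + ((-4*z + 6*z) + x) = z + (2*z + x) = z + (x + 2*z) = x + 3*z)
-719*s + q(C(5, -5), -37) = -719*(-291/5) + ((6 - 1/4*5) + 3*(-37)) = 209229/5 + ((6 - 5/4) - 111) = 209229/5 + (19/4 - 111) = 209229/5 - 425/4 = 834791/20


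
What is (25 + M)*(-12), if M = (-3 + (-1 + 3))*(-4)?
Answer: -348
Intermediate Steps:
M = 4 (M = (-3 + 2)*(-4) = -1*(-4) = 4)
(25 + M)*(-12) = (25 + 4)*(-12) = 29*(-12) = -348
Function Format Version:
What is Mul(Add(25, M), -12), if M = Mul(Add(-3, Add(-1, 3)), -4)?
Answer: -348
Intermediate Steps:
M = 4 (M = Mul(Add(-3, 2), -4) = Mul(-1, -4) = 4)
Mul(Add(25, M), -12) = Mul(Add(25, 4), -12) = Mul(29, -12) = -348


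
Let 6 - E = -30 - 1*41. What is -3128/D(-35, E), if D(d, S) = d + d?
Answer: 1564/35 ≈ 44.686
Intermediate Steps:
E = 77 (E = 6 - (-30 - 1*41) = 6 - (-30 - 41) = 6 - 1*(-71) = 6 + 71 = 77)
D(d, S) = 2*d
-3128/D(-35, E) = -3128/(2*(-35)) = -3128/(-70) = -3128*(-1/70) = 1564/35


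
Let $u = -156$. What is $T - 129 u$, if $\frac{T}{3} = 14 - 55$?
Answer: $20001$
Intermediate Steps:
$T = -123$ ($T = 3 \left(14 - 55\right) = 3 \left(-41\right) = -123$)
$T - 129 u = -123 - -20124 = -123 + 20124 = 20001$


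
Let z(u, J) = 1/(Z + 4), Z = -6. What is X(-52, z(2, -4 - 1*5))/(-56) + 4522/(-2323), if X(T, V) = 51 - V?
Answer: -745733/260176 ≈ -2.8663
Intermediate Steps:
z(u, J) = -1/2 (z(u, J) = 1/(-6 + 4) = 1/(-2) = -1/2)
X(-52, z(2, -4 - 1*5))/(-56) + 4522/(-2323) = (51 - 1*(-1/2))/(-56) + 4522/(-2323) = (51 + 1/2)*(-1/56) + 4522*(-1/2323) = (103/2)*(-1/56) - 4522/2323 = -103/112 - 4522/2323 = -745733/260176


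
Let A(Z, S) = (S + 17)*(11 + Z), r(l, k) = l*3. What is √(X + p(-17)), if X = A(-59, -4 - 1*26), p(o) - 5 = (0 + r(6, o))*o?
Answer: √323 ≈ 17.972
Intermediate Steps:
r(l, k) = 3*l
p(o) = 5 + 18*o (p(o) = 5 + (0 + 3*6)*o = 5 + (0 + 18)*o = 5 + 18*o)
A(Z, S) = (11 + Z)*(17 + S) (A(Z, S) = (17 + S)*(11 + Z) = (11 + Z)*(17 + S))
X = 624 (X = 187 + 11*(-4 - 1*26) + 17*(-59) + (-4 - 1*26)*(-59) = 187 + 11*(-4 - 26) - 1003 + (-4 - 26)*(-59) = 187 + 11*(-30) - 1003 - 30*(-59) = 187 - 330 - 1003 + 1770 = 624)
√(X + p(-17)) = √(624 + (5 + 18*(-17))) = √(624 + (5 - 306)) = √(624 - 301) = √323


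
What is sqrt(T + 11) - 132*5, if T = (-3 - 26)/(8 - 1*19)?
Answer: -660 + 5*sqrt(66)/11 ≈ -656.31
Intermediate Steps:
T = 29/11 (T = -29/(8 - 19) = -29/(-11) = -29*(-1/11) = 29/11 ≈ 2.6364)
sqrt(T + 11) - 132*5 = sqrt(29/11 + 11) - 132*5 = sqrt(150/11) - 660 = 5*sqrt(66)/11 - 660 = -660 + 5*sqrt(66)/11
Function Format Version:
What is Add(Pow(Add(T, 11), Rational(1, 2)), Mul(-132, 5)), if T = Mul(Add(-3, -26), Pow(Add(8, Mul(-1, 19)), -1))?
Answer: Add(-660, Mul(Rational(5, 11), Pow(66, Rational(1, 2)))) ≈ -656.31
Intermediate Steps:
T = Rational(29, 11) (T = Mul(-29, Pow(Add(8, -19), -1)) = Mul(-29, Pow(-11, -1)) = Mul(-29, Rational(-1, 11)) = Rational(29, 11) ≈ 2.6364)
Add(Pow(Add(T, 11), Rational(1, 2)), Mul(-132, 5)) = Add(Pow(Add(Rational(29, 11), 11), Rational(1, 2)), Mul(-132, 5)) = Add(Pow(Rational(150, 11), Rational(1, 2)), -660) = Add(Mul(Rational(5, 11), Pow(66, Rational(1, 2))), -660) = Add(-660, Mul(Rational(5, 11), Pow(66, Rational(1, 2))))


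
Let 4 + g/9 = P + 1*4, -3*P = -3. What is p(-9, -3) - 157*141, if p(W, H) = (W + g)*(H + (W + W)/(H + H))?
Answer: -22137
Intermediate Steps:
P = 1 (P = -⅓*(-3) = 1)
g = 9 (g = -36 + 9*(1 + 1*4) = -36 + 9*(1 + 4) = -36 + 9*5 = -36 + 45 = 9)
p(W, H) = (9 + W)*(H + W/H) (p(W, H) = (W + 9)*(H + (W + W)/(H + H)) = (9 + W)*(H + (2*W)/((2*H))) = (9 + W)*(H + (2*W)*(1/(2*H))) = (9 + W)*(H + W/H))
p(-9, -3) - 157*141 = ((-9)² + 9*(-9) + (-3)²*(9 - 9))/(-3) - 157*141 = -(81 - 81 + 9*0)/3 - 22137 = -(81 - 81 + 0)/3 - 22137 = -⅓*0 - 22137 = 0 - 22137 = -22137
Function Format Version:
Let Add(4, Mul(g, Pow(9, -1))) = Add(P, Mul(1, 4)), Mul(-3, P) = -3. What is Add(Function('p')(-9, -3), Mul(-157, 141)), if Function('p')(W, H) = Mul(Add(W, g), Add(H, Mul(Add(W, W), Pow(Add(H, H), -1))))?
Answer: -22137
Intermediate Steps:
P = 1 (P = Mul(Rational(-1, 3), -3) = 1)
g = 9 (g = Add(-36, Mul(9, Add(1, Mul(1, 4)))) = Add(-36, Mul(9, Add(1, 4))) = Add(-36, Mul(9, 5)) = Add(-36, 45) = 9)
Function('p')(W, H) = Mul(Add(9, W), Add(H, Mul(W, Pow(H, -1)))) (Function('p')(W, H) = Mul(Add(W, 9), Add(H, Mul(Add(W, W), Pow(Add(H, H), -1)))) = Mul(Add(9, W), Add(H, Mul(Mul(2, W), Pow(Mul(2, H), -1)))) = Mul(Add(9, W), Add(H, Mul(Mul(2, W), Mul(Rational(1, 2), Pow(H, -1))))) = Mul(Add(9, W), Add(H, Mul(W, Pow(H, -1)))))
Add(Function('p')(-9, -3), Mul(-157, 141)) = Add(Mul(Pow(-3, -1), Add(Pow(-9, 2), Mul(9, -9), Mul(Pow(-3, 2), Add(9, -9)))), Mul(-157, 141)) = Add(Mul(Rational(-1, 3), Add(81, -81, Mul(9, 0))), -22137) = Add(Mul(Rational(-1, 3), Add(81, -81, 0)), -22137) = Add(Mul(Rational(-1, 3), 0), -22137) = Add(0, -22137) = -22137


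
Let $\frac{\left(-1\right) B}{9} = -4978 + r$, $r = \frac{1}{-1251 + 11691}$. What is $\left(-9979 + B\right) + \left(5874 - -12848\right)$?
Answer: $\frac{62112199}{1160} \approx 53545.0$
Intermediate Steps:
$r = \frac{1}{10440} \approx 9.5785 \cdot 10^{-5}$
$B = \frac{51970319}{1160}$ ($B = - 9 \left(-4978 + \frac{1}{10440}\right) = \left(-9\right) \left(- \frac{51970319}{10440}\right) = \frac{51970319}{1160} \approx 44802.0$)
$\left(-9979 + B\right) + \left(5874 - -12848\right) = \left(-9979 + \frac{51970319}{1160}\right) + \left(5874 - -12848\right) = \frac{40394679}{1160} + \left(5874 + 12848\right) = \frac{40394679}{1160} + 18722 = \frac{62112199}{1160}$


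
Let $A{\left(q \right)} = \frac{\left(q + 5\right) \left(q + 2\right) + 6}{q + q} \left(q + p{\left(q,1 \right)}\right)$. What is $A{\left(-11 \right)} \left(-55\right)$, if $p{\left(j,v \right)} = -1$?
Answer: $-1800$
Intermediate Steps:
$A{\left(q \right)} = \frac{\left(-1 + q\right) \left(6 + \left(2 + q\right) \left(5 + q\right)\right)}{2 q}$ ($A{\left(q \right)} = \frac{\left(q + 5\right) \left(q + 2\right) + 6}{q + q} \left(q - 1\right) = \frac{\left(5 + q\right) \left(2 + q\right) + 6}{2 q} \left(-1 + q\right) = \left(\left(2 + q\right) \left(5 + q\right) + 6\right) \frac{1}{2 q} \left(-1 + q\right) = \left(6 + \left(2 + q\right) \left(5 + q\right)\right) \frac{1}{2 q} \left(-1 + q\right) = \frac{6 + \left(2 + q\right) \left(5 + q\right)}{2 q} \left(-1 + q\right) = \frac{\left(-1 + q\right) \left(6 + \left(2 + q\right) \left(5 + q\right)\right)}{2 q}$)
$A{\left(-11 \right)} \left(-55\right) = \frac{-16 - 11 \left(9 + \left(-11\right)^{2} + 6 \left(-11\right)\right)}{2 \left(-11\right)} \left(-55\right) = \frac{1}{2} \left(- \frac{1}{11}\right) \left(-16 - 11 \left(9 + 121 - 66\right)\right) \left(-55\right) = \frac{1}{2} \left(- \frac{1}{11}\right) \left(-16 - 704\right) \left(-55\right) = \frac{1}{2} \left(- \frac{1}{11}\right) \left(-720\right) \left(-55\right) = \frac{360}{11} \left(-55\right) = -1800$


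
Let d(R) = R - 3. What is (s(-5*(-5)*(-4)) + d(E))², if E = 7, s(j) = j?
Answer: 9216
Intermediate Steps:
d(R) = -3 + R
(s(-5*(-5)*(-4)) + d(E))² = (-5*(-5)*(-4) + (-3 + 7))² = (25*(-4) + 4)² = (-100 + 4)² = (-96)² = 9216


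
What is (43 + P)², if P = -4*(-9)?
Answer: 6241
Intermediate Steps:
P = 36
(43 + P)² = (43 + 36)² = 79² = 6241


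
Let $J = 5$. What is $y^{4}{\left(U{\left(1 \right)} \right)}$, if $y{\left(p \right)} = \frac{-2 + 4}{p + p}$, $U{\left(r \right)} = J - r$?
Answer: $\frac{1}{256} \approx 0.0039063$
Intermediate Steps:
$U{\left(r \right)} = 5 - r$
$y{\left(p \right)} = \frac{1}{p}$ ($y{\left(p \right)} = \frac{2}{2 p} = 2 \frac{1}{2 p} = \frac{1}{p}$)
$y^{4}{\left(U{\left(1 \right)} \right)} = \left(\frac{1}{5 - 1}\right)^{4} = \left(\frac{1}{4}\right)^{4} = \frac{1}{256}$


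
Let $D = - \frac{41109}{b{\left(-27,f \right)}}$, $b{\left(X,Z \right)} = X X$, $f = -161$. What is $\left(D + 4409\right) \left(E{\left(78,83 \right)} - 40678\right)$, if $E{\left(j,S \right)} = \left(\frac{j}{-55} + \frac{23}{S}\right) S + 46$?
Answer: $- \frac{2369179371796}{13365} \approx -1.7727 \cdot 10^{8}$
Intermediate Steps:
$b{\left(X,Z \right)} = X^{2}$
$D = - \frac{13703}{243}$ ($D = - \frac{41109}{\left(-27\right)^{2}} = - \frac{41109}{729} = \left(-41109\right) \frac{1}{729} = - \frac{13703}{243} \approx -56.391$)
$E{\left(j,S \right)} = 46 + S \left(\frac{23}{S} - \frac{j}{55}\right)$ ($E{\left(j,S \right)} = \left(j \left(- \frac{1}{55}\right) + \frac{23}{S}\right) S + 46 = \left(- \frac{j}{55} + \frac{23}{S}\right) S + 46 = \left(\frac{23}{S} - \frac{j}{55}\right) S + 46 = S \left(\frac{23}{S} - \frac{j}{55}\right) + 46 = 46 + S \left(\frac{23}{S} - \frac{j}{55}\right)$)
$\left(D + 4409\right) \left(E{\left(78,83 \right)} - 40678\right) = \left(- \frac{13703}{243} + 4409\right) \left(\left(69 - \frac{83}{55} \cdot 78\right) - 40678\right) = \frac{1057684 \left(\left(69 - \frac{6474}{55}\right) - 40678\right)}{243} = \frac{1057684 \left(- \frac{2679}{55} - 40678\right)}{243} = \frac{1057684}{243} \left(- \frac{2239969}{55}\right) = - \frac{2369179371796}{13365}$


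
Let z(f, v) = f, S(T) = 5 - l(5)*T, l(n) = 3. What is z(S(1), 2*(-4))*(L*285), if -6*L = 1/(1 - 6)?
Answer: 19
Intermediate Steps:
L = 1/30 (L = -1/(6*(1 - 6)) = -⅙/(-5) = -⅙*(-⅕) = 1/30 ≈ 0.033333)
S(T) = 5 - 3*T
z(S(1), 2*(-4))*(L*285) = (5 - 3*1)*((1/30)*285) = (5 - 3)*(19/2) = 2*(19/2) = 19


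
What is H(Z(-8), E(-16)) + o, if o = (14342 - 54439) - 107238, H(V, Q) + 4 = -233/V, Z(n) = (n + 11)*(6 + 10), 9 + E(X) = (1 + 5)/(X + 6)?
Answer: -7072505/48 ≈ -1.4734e+5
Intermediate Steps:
E(X) = -9 + 6/(6 + X) (E(X) = -9 + (1 + 5)/(X + 6) = -9 + 6/(6 + X))
Z(n) = 176 + 16*n (Z(n) = (11 + n)*16 = 176 + 16*n)
H(V, Q) = -4 - 233/V
o = -147335 (o = -40097 - 107238 = -147335)
H(Z(-8), E(-16)) + o = (-4 - 233/(176 + 16*(-8))) - 147335 = (-4 - 233/(176 - 128)) - 147335 = (-4 - 233/48) - 147335 = -425/48 - 147335 = -7072505/48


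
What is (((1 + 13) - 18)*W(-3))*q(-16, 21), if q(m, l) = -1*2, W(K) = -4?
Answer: -32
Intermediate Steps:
q(m, l) = -2
(((1 + 13) - 18)*W(-3))*q(-16, 21) = (((1 + 13) - 18)*(-4))*(-2) = ((14 - 18)*(-4))*(-2) = -4*(-4)*(-2) = 16*(-2) = -32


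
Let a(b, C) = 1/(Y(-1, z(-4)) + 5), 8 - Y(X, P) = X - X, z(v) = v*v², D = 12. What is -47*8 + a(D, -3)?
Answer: -4887/13 ≈ -375.92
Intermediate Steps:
z(v) = v³
Y(X, P) = 8 (Y(X, P) = 8 - (X - X) = 8 - 1*0 = 8 + 0 = 8)
a(b, C) = 1/13 (a(b, C) = 1/(8 + 5) = 1/13)
-47*8 + a(D, -3) = -47*8 + 1/13 = -376 + 1/13 = -4887/13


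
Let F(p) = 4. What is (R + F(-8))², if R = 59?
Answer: 3969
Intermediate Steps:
(R + F(-8))² = (59 + 4)² = 63² = 3969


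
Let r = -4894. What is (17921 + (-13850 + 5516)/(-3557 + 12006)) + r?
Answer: 110056789/8449 ≈ 13026.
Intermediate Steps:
(17921 + (-13850 + 5516)/(-3557 + 12006)) + r = (17921 + (-13850 + 5516)/(-3557 + 12006)) - 4894 = (17921 - 8334/8449) - 4894 = 151406195/8449 - 4894 = 110056789/8449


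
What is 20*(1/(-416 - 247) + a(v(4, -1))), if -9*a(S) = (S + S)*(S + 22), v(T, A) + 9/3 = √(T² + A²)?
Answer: 353540/1989 - 640*√17/9 ≈ -115.45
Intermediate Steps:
v(T, A) = -3 + √(A² + T²) (v(T, A) = -3 + √(T² + A²) = -3 + √(A² + T²))
a(S) = -2*S*(22 + S)/9 (a(S) = -(S + S)*(S + 22)/9 = -2*S*(22 + S)/9)
20*(1/(-416 - 247) + a(v(4, -1))) = 20*(1/(-416 - 247) - 2*(-3 + √((-1)² + 4²))*(22 + (-3 + √((-1)² + 4²)))/9) = 20*(1/(-663) - 2*(-3 + √(1 + 16))*(22 + (-3 + √(1 + 16)))/9) = 20*(-1/663 - 2*(-3 + √17)*(22 + (-3 + √17))/9) = 20*(-1/663 - 2*(-3 + √17)*(19 + √17)/9) = -20/663 - 40*(-3 + √17)*(19 + √17)/9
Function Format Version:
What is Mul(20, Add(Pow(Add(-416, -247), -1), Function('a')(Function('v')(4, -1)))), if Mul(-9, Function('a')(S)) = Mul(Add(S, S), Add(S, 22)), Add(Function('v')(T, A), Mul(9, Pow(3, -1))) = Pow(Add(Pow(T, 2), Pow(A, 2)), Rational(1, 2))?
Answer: Add(Rational(353540, 1989), Mul(Rational(-640, 9), Pow(17, Rational(1, 2)))) ≈ -115.45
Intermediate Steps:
Function('v')(T, A) = Add(-3, Pow(Add(Pow(A, 2), Pow(T, 2)), Rational(1, 2))) (Function('v')(T, A) = Add(-3, Pow(Add(Pow(T, 2), Pow(A, 2)), Rational(1, 2))) = Add(-3, Pow(Add(Pow(A, 2), Pow(T, 2)), Rational(1, 2))))
Function('a')(S) = Mul(Rational(-2, 9), S, Add(22, S)) (Function('a')(S) = Mul(Rational(-1, 9), Mul(Add(S, S), Add(S, 22))) = Mul(Rational(-1, 9), Mul(Mul(2, S), Add(22, S))) = Mul(Rational(-1, 9), Mul(2, S, Add(22, S))) = Mul(Rational(-2, 9), S, Add(22, S)))
Mul(20, Add(Pow(Add(-416, -247), -1), Function('a')(Function('v')(4, -1)))) = Mul(20, Add(Pow(Add(-416, -247), -1), Mul(Rational(-2, 9), Add(-3, Pow(Add(Pow(-1, 2), Pow(4, 2)), Rational(1, 2))), Add(22, Add(-3, Pow(Add(Pow(-1, 2), Pow(4, 2)), Rational(1, 2))))))) = Mul(20, Add(Pow(-663, -1), Mul(Rational(-2, 9), Add(-3, Pow(Add(1, 16), Rational(1, 2))), Add(22, Add(-3, Pow(Add(1, 16), Rational(1, 2))))))) = Mul(20, Add(Rational(-1, 663), Mul(Rational(-2, 9), Add(-3, Pow(17, Rational(1, 2))), Add(22, Add(-3, Pow(17, Rational(1, 2))))))) = Mul(20, Add(Rational(-1, 663), Mul(Rational(-2, 9), Add(-3, Pow(17, Rational(1, 2))), Add(19, Pow(17, Rational(1, 2)))))) = Add(Rational(-20, 663), Mul(Rational(-40, 9), Add(-3, Pow(17, Rational(1, 2))), Add(19, Pow(17, Rational(1, 2)))))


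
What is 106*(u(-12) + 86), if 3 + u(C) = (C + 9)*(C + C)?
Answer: 16430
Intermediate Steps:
u(C) = -3 + 2*C*(9 + C) (u(C) = -3 + (C + 9)*(C + C) = -3 + (9 + C)*(2*C) = -3 + 2*C*(9 + C))
106*(u(-12) + 86) = 106*((-3 + 2*(-12)² + 18*(-12)) + 86) = 106*((-3 + 2*144 - 216) + 86) = 106*((-3 + 288 - 216) + 86) = 106*(69 + 86) = 106*155 = 16430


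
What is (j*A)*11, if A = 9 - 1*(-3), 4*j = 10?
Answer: 330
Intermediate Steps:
j = 5/2 (j = (¼)*10 = 5/2 ≈ 2.5000)
A = 12 (A = 9 + 3 = 12)
(j*A)*11 = ((5/2)*12)*11 = 30*11 = 330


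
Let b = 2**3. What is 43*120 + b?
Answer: 5168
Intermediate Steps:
b = 8
43*120 + b = 43*120 + 8 = 5160 + 8 = 5168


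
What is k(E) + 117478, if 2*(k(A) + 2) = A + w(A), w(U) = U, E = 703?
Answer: 118179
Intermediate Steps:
k(A) = -2 + A (k(A) = -2 + (A + A)/2 = -2 + (2*A)/2 = -2 + A)
k(E) + 117478 = (-2 + 703) + 117478 = 701 + 117478 = 118179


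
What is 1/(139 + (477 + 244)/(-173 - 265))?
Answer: 438/60161 ≈ 0.0072805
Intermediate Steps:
1/(139 + (477 + 244)/(-173 - 265)) = 1/(139 + 721/(-438)) = 1/(139 + 721*(-1/438)) = 1/(139 - 721/438) = 1/(60161/438) = 438/60161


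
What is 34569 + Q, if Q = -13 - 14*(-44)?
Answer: 35172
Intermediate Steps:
Q = 603 (Q = -13 + 616 = 603)
34569 + Q = 34569 + 603 = 35172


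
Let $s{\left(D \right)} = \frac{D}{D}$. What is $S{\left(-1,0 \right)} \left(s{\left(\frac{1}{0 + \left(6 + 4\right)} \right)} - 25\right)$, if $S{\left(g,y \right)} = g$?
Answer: $24$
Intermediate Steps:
$s{\left(D \right)} = 1$
$S{\left(-1,0 \right)} \left(s{\left(\frac{1}{0 + \left(6 + 4\right)} \right)} - 25\right) = - (1 - 25) = \left(-1\right) \left(-24\right) = 24$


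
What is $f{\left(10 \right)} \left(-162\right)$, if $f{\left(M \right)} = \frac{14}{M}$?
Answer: $- \frac{1134}{5} \approx -226.8$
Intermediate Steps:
$f{\left(10 \right)} \left(-162\right) = \frac{14}{10} \left(-162\right) = 14 \cdot \frac{1}{10} \left(-162\right) = \frac{7}{5} \left(-162\right) = - \frac{1134}{5}$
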